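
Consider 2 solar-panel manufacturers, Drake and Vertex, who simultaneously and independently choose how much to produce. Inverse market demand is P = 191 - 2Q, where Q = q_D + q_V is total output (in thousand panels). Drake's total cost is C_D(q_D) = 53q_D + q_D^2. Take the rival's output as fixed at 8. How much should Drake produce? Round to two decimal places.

With the rival's output fixed at 8, Drake's profit is π_D = (191 - 2·8 - 2q_D)q_D - (53q_D + q_D²) = (175 - 2q_D)q_D - (53q_D + q_D²).
∂π_D/∂q_D = 122 - 6q_D = 0, so q_D = 61/3.

20.33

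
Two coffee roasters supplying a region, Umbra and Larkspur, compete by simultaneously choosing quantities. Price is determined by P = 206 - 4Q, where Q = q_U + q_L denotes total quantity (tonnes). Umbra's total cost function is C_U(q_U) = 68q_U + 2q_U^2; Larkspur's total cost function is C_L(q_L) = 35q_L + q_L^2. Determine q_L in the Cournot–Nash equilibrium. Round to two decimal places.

Umbra's profit: π_U = (206 - 4Q)q_U - (68q_U + 2q_U²). Setting ∂π_U/∂q_U = 0: 138 - 12q_U - 4(q_L) = 0.
Larkspur's first-order condition: 171 - 10q_L - 4(q_U) = 0.
So q_U = (138 - 4q_L)/12 and q_L = (171 - 4q_U)/10.
Substituting one into the other gives q_U = 87/13 and q_L = 375/26.

14.42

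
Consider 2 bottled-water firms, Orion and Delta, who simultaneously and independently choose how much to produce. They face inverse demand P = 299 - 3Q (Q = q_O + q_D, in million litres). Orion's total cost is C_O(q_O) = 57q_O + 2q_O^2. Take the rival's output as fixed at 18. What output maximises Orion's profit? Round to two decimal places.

18.80

With the rival's output fixed at 18, Orion's profit is π_O = (299 - 3·18 - 3q_O)q_O - (57q_O + 2q_O²) = (245 - 3q_O)q_O - (57q_O + 2q_O²).
∂π_O/∂q_O = 188 - 10q_O = 0, so q_O = 94/5.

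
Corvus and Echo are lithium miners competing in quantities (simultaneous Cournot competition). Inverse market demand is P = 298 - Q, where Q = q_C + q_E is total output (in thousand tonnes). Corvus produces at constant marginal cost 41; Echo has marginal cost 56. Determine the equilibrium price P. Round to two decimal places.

Corvus's profit: π_C = (298 - Q)q_C - (41q_C). Setting ∂π_C/∂q_C = 0: 257 - 2q_C - (q_E) = 0.
Echo's first-order condition: 242 - 2q_E - (q_C) = 0.
Best responses: q_C = (257 - q_E)/2, q_E = (242 - q_C)/2.
Solving the pair: q_C = 272/3, q_E = 227/3.
Total output Q = 499/3, so price P = 298 - 499/3 = 395/3.

131.67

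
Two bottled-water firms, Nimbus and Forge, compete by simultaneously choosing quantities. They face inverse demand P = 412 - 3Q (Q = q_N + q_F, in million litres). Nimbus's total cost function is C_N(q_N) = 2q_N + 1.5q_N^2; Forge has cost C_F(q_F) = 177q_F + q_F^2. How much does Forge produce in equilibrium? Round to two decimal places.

14.05

Nimbus's profit: π_N = (412 - 3Q)q_N - (2q_N + (3/2)q_N²). Setting ∂π_N/∂q_N = 0: 410 - 9q_N - 3(q_F) = 0.
Forge's profit: π_F = (412 - 3Q)q_F - (177q_F + q_F²). Setting ∂π_F/∂q_F = 0: 235 - 8q_F - 3(q_N) = 0.
So q_N = (410 - 3q_F)/9 and q_F = (235 - 3q_N)/8.
Substituting one into the other gives q_N = 40.8730 and q_F = 295/21.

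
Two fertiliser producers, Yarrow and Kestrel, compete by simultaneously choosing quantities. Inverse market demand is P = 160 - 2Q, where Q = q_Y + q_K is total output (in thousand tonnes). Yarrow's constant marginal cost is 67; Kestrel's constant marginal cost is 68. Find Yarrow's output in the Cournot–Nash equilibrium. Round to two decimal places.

15.67

Yarrow's profit: π_Y = (160 - 2Q)q_Y - (67q_Y). Setting ∂π_Y/∂q_Y = 0: 93 - 4q_Y - 2(q_K) = 0.
Kestrel's profit: π_K = (160 - 2Q)q_K - (68q_K). Setting ∂π_K/∂q_K = 0: 92 - 4q_K - 2(q_Y) = 0.
Rearranging gives the reaction functions q_Y = (93 - 2q_K)/4 and q_K = (92 - 2q_Y)/4.
Substituting one into the other gives q_Y = 47/3 and q_K = 91/6.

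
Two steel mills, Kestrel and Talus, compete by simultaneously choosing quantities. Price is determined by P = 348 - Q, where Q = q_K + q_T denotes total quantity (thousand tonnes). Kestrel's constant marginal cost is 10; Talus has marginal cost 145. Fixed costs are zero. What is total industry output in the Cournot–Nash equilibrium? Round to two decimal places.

Kestrel's profit: π_K = (348 - Q)q_K - (10q_K). Setting ∂π_K/∂q_K = 0: 338 - 2q_K - (q_T) = 0.
Talus's first-order condition: 203 - 2q_T - (q_K) = 0.
Rearranging gives the reaction functions q_K = (338 - q_T)/2 and q_T = (203 - q_K)/2.
Substituting one into the other gives q_K = 473/3 and q_T = 68/3.
Total output Q = 473/3 + 68/3 = 541/3.

180.33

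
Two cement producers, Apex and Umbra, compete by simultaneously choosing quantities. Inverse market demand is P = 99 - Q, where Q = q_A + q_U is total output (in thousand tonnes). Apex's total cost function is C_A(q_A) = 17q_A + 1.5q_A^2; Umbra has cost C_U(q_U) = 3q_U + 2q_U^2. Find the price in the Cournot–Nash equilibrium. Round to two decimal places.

Apex's profit: π_A = (99 - Q)q_A - (17q_A + (3/2)q_A²). Setting ∂π_A/∂q_A = 0: 82 - 5q_A - (q_U) = 0.
Umbra's profit: π_U = (99 - Q)q_U - (3q_U + 2q_U²). Setting ∂π_U/∂q_U = 0: 96 - 6q_U - (q_A) = 0.
Best responses: q_A = (82 - q_U)/5, q_U = (96 - q_A)/6.
Substituting one into the other gives q_A = 396/29 and q_U = 398/29.
Total output Q = 794/29, so price P = 99 - 794/29 = 71.6207.

71.62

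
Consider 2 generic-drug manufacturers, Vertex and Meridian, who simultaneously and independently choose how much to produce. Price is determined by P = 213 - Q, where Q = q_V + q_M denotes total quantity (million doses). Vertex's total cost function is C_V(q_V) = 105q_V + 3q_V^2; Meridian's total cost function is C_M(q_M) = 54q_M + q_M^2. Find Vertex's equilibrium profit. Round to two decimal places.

Vertex's profit: π_V = (213 - Q)q_V - (105q_V + 3q_V²). Setting ∂π_V/∂q_V = 0: 108 - 8q_V - (q_M) = 0.
Meridian's first-order condition: 159 - 4q_M - (q_V) = 0.
Rearranging gives the reaction functions q_V = (108 - q_M)/8 and q_M = (159 - q_V)/4.
Substituting one into the other gives q_V = 273/31 and q_M = 1164/31.
Price P = 213 - 1437/31 = 166.6452.
Vertex's profit: 166.6452·(273/31) - 105·(273/31) - 3(273/31)² = 310.2144.

310.21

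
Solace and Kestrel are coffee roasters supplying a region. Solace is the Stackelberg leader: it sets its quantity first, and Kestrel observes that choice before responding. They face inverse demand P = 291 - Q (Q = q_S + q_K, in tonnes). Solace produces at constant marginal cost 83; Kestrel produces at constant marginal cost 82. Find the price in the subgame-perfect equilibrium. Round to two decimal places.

The follower Kestrel best-responds to any q_S: π_K = (291 - Q)q_K - 82q_K.
∂π_K/∂q_K = 209 - q_S - 2q_K = 0 gives the reaction function q_K = (209 - q_S)/2.
Solace substitutes q_K(q_S) into its own profit: π_S = q_S(291 - q_S - (209 - q_S)/2) - 83q_S = (373/2 - (1/2)q_S)q_S - 83q_S.
The leader's first-order condition 207/2 - q_S = 0 yields q_S = 207/2.
Then q_K = (209 - 207/2)/2 = 211/4.
Total output Q = 625/4, so price P = 291 - 625/4 = 539/4.

134.75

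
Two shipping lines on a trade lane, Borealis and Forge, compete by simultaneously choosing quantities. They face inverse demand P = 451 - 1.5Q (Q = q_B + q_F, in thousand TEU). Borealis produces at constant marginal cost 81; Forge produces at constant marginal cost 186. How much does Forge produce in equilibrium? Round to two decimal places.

Borealis's profit: π_B = (451 - 1.5Q)q_B - (81q_B). Setting ∂π_B/∂q_B = 0: 370 - 3q_B - (3/2)(q_F) = 0.
Forge's profit: π_F = (451 - 1.5Q)q_F - (186q_F). Setting ∂π_F/∂q_F = 0: 265 - 3q_F - (3/2)(q_B) = 0.
So q_B = (370 - (3/2)q_F)/3 and q_F = (265 - (3/2)q_B)/3.
Solving the pair: q_B = 950/9, q_F = 320/9.

35.56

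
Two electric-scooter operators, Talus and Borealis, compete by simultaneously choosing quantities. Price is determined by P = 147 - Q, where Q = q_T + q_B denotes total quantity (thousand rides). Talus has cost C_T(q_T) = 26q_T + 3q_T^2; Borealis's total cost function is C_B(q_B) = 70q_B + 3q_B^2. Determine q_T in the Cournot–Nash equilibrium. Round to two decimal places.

14.14

Talus's profit: π_T = (147 - Q)q_T - (26q_T + 3q_T²). Setting ∂π_T/∂q_T = 0: 121 - 8q_T - (q_B) = 0.
Borealis's profit: π_B = (147 - Q)q_B - (70q_B + 3q_B²). Setting ∂π_B/∂q_B = 0: 77 - 8q_B - (q_T) = 0.
Rearranging gives the reaction functions q_T = (121 - q_B)/8 and q_B = (77 - q_T)/8.
Solving the pair: q_T = 99/7, q_B = 55/7.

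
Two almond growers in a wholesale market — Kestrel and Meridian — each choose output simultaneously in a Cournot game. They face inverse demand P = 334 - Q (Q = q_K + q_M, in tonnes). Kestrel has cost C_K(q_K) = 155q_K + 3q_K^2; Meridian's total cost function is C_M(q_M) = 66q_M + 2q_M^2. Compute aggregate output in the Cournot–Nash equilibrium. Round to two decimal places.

58.96

Kestrel's profit: π_K = (334 - Q)q_K - (155q_K + 3q_K²). Setting ∂π_K/∂q_K = 0: 179 - 8q_K - (q_M) = 0.
Meridian's first-order condition: 268 - 6q_M - (q_K) = 0.
Rearranging gives the reaction functions q_K = (179 - q_M)/8 and q_M = (268 - q_K)/6.
Substituting one into the other gives q_K = 806/47 and q_M = 1965/47.
Total output Q = 806/47 + 1965/47 = 58.9574.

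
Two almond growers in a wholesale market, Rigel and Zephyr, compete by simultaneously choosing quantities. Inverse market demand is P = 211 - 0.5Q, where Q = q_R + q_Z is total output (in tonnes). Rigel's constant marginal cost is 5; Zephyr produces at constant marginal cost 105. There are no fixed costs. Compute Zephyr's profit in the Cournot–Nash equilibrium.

8

Rigel's profit: π_R = (211 - 0.5Q)q_R - (5q_R). Setting ∂π_R/∂q_R = 0: 206 - q_R - (1/2)(q_Z) = 0.
Zephyr's profit: π_Z = (211 - 0.5Q)q_Z - (105q_Z). Setting ∂π_Z/∂q_Z = 0: 106 - q_Z - (1/2)(q_R) = 0.
Rearranging gives the reaction functions q_R = (206 - (1/2)q_Z) and q_Z = (106 - (1/2)q_R).
Substituting one into the other gives q_R = 204 and q_Z = 4.
Price P = 211 - (1/2)·208 = 107.
Zephyr's profit: (107 - 105)·4 = 8.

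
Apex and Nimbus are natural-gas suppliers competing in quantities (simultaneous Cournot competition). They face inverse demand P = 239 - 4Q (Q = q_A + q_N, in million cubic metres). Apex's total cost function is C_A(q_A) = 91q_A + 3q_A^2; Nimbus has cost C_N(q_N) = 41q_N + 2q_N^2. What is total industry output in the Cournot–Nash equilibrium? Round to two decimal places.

20.82

Apex's profit: π_A = (239 - 4Q)q_A - (91q_A + 3q_A²). Setting ∂π_A/∂q_A = 0: 148 - 14q_A - 4(q_N) = 0.
Nimbus's profit: π_N = (239 - 4Q)q_N - (41q_N + 2q_N²). Setting ∂π_N/∂q_N = 0: 198 - 12q_N - 4(q_A) = 0.
Rearranging gives the reaction functions q_A = (148 - 4q_N)/14 and q_N = (198 - 4q_A)/12.
Solving the pair: q_A = 123/19, q_N = 545/38.
Total output Q = 123/19 + 545/38 = 791/38.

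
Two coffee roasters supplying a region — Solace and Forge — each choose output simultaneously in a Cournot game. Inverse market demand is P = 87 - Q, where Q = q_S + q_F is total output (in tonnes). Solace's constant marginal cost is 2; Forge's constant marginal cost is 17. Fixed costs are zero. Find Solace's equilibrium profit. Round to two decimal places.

1111.11

Solace's profit: π_S = (87 - Q)q_S - (2q_S). Setting ∂π_S/∂q_S = 0: 85 - 2q_S - (q_F) = 0.
Forge's profit: π_F = (87 - Q)q_F - (17q_F). Setting ∂π_F/∂q_F = 0: 70 - 2q_F - (q_S) = 0.
So q_S = (85 - q_F)/2 and q_F = (70 - q_S)/2.
Substituting one into the other gives q_S = 100/3 and q_F = 55/3.
Price P = 87 - 155/3 = 106/3.
Solace's profit: (106/3 - 2)·(100/3) = 1111.1111.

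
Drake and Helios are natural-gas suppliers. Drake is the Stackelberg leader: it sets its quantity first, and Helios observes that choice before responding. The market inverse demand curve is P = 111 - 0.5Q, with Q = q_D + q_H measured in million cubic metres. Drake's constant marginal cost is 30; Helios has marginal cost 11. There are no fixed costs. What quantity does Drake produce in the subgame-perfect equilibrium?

Solve by backward induction. Given q_D, the follower Helios maximises π_H = (111 - (1/2)q_D - (1/2)q_H)q_H - 11q_H.
∂π_H/∂q_H = 100 - (1/2)q_D - q_H = 0 gives the reaction function q_H = (100 - (1/2)q_D).
Drake substitutes q_H(q_D) into its own profit: π_D = q_D(111 - (1/2)q_D - (100 - (1/2)q_D)/2) - 30q_D = (61 - (1/4)q_D)q_D - 30q_D.
Maximising: ∂π_D/∂q_D = 31 - (1/2)q_D = 0, giving q_D = 62.
Then q_H = (100 - (1/2)·62) = 69.

62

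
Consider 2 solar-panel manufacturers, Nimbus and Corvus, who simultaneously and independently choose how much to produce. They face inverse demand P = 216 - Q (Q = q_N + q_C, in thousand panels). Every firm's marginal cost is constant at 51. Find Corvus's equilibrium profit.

A representative firm's profit is π_i = q_i(216 - Q) - 51q_i.
First-order condition (treating rivals' output as given): 165 - 2q_i - q_j = 0.
By symmetry each firm produces the same amount; substituting q_j = q_i yields q_i = 165/3 = 55.
Price P = 216 - 110 = 106.
Corvus's profit: (106 - 51)·55 = 3025.

3025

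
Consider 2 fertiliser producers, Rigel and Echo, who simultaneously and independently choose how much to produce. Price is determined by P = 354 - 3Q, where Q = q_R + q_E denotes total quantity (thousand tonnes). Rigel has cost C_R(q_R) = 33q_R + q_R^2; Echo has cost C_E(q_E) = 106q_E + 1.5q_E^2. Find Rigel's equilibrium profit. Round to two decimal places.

4636.96

Rigel's profit: π_R = (354 - 3Q)q_R - (33q_R + q_R²). Setting ∂π_R/∂q_R = 0: 321 - 8q_R - 3(q_E) = 0.
Echo's profit: π_E = (354 - 3Q)q_E - (106q_E + (3/2)q_E²). Setting ∂π_E/∂q_E = 0: 248 - 9q_E - 3(q_R) = 0.
Rearranging gives the reaction functions q_R = (321 - 3q_E)/8 and q_E = (248 - 3q_R)/9.
Substituting one into the other gives q_R = 715/21 and q_E = 1021/63.
Price P = 354 - 3·50.2540 = 203.2381.
Rigel's profit: 203.2381·(715/21) - 33·(715/21) - (715/21)² = 4636.9615.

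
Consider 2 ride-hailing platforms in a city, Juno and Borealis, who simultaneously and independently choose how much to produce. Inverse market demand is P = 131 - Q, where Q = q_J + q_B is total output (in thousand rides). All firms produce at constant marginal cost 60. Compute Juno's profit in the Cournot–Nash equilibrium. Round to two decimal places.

560.11

A representative firm's profit is π_i = q_i(131 - Q) - 60q_i.
Setting ∂π_i/∂q_i = 0 with rivals' quantities fixed: 71 - 2q_i - q_j = 0.
With identical firms every q_j equals q_i, so q_j = q_i and 71 = 3q_i, giving q_i = 71/3.
Price P = 131 - 142/3 = 251/3.
Juno's profit: (251/3 - 60)·(71/3) = 560.1111.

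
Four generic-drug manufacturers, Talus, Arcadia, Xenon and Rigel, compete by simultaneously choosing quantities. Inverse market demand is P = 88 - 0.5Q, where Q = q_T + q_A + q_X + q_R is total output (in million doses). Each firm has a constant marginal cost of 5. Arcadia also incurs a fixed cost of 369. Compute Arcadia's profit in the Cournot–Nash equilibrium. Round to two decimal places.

182.12

Each firm earns π_i = (88 - 0.5Q)q_i - 5q_i.
Setting ∂π_i/∂q_i = 0 with rivals' quantities fixed: 83 - q_i - (1/2)·Σ_{j≠i} q_j = 0.
By symmetry each firm produces the same amount; substituting Σ_{j≠i} q_j = 3q_i yields q_i = 83/(5/2) = 166/5.
Price P = 88 - (1/2)·(664/5) = 108/5.
Arcadia's profit: (108/5 - 5)·(166/5) - 369 = 182.1200.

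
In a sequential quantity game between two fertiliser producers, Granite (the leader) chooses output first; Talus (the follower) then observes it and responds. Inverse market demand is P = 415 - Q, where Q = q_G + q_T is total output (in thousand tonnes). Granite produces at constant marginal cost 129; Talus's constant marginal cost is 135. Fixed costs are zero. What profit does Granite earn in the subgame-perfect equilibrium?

10658

Solve by backward induction. Given q_G, the follower Talus maximises π_T = (415 - q_G - q_T)q_T - 135q_T.
Follower FOC: 280 - q_G - 2q_T = 0, so q_T(q_G) = (280 - q_G)/2.
Granite substitutes q_T(q_G) into its own profit: π_G = q_G(415 - q_G - (280 - q_G)/2) - 129q_G = (275 - (1/2)q_G)q_G - 129q_G.
The leader's first-order condition 146 - q_G = 0 yields q_G = 146.
Then q_T = (280 - 146)/2 = 67.
Price P = 415 - 213 = 202.
Granite's profit: (202 - 129)·146 = 10658.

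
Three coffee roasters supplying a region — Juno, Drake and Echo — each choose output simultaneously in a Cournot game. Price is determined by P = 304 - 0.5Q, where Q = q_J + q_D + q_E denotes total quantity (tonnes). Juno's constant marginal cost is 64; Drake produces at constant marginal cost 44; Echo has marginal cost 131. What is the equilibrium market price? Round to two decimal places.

135.75

Juno's profit: π_J = (304 - 0.5Q)q_J - (64q_J). Setting ∂π_J/∂q_J = 0: 240 - q_J - (1/2)(q_D + q_E) = 0.
Drake's first-order condition: 260 - q_D - (1/2)(q_J + q_E) = 0.
Echo's profit: π_E = (304 - 0.5Q)q_E - (131q_E). Setting ∂π_E/∂q_E = 0: 173 - q_E - (1/2)(q_J + q_D) = 0.
Adding the 3 first-order conditions: 673 − 2Q = 0, so Q = 673/2.
Back-substituting: q_J = (240 − 673/4)/(1/2) = 287/2, q_D = (260 − 673/4)/(1/2) = 367/2, q_E = (173 − 673/4)/(1/2) = 19/2.
Total output Q = 673/2, so price P = 304 - (1/2)·(673/2) = 543/4.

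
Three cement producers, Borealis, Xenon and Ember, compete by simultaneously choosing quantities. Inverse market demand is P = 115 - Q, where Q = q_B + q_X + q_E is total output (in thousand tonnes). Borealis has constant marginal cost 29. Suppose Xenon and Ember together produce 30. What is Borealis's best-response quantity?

With rivals' combined output fixed at 30, Borealis's profit is π_B = (115 - 30 - q_B)q_B - (29q_B) = (85 - q_B)q_B - (29q_B).
∂π_B/∂q_B = 56 - 2q_B = 0, so q_B = 28.

28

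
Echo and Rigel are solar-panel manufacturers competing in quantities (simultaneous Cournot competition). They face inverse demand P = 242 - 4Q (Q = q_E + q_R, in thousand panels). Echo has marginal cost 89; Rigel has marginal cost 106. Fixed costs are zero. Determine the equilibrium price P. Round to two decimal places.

Echo's profit: π_E = (242 - 4Q)q_E - (89q_E). Setting ∂π_E/∂q_E = 0: 153 - 8q_E - 4(q_R) = 0.
Rigel's first-order condition: 136 - 8q_R - 4(q_E) = 0.
Rearranging gives the reaction functions q_E = (153 - 4q_R)/8 and q_R = (136 - 4q_E)/8.
Solving the pair: q_E = 85/6, q_R = 119/12.
Total output Q = 289/12, so price P = 242 - 4·(289/12) = 437/3.

145.67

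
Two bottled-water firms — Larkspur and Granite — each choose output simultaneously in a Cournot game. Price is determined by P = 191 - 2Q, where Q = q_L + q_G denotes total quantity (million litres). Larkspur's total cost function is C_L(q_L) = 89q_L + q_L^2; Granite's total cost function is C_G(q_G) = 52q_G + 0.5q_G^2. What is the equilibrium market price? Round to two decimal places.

124.69

Larkspur's profit: π_L = (191 - 2Q)q_L - (89q_L + q_L²). Setting ∂π_L/∂q_L = 0: 102 - 6q_L - 2(q_G) = 0.
Granite's profit: π_G = (191 - 2Q)q_G - (52q_G + (1/2)q_G²). Setting ∂π_G/∂q_G = 0: 139 - 5q_G - 2(q_L) = 0.
Best responses: q_L = (102 - 2q_G)/6, q_G = (139 - 2q_L)/5.
Substituting one into the other gives q_L = 116/13 and q_G = 315/13.
Total output Q = 431/13, so price P = 191 - 2·(431/13) = 1621/13.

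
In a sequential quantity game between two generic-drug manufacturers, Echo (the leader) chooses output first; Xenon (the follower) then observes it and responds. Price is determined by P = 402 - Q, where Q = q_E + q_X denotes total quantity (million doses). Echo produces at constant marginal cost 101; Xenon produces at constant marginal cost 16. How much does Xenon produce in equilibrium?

139

Solve by backward induction. Given q_E, the follower Xenon maximises π_X = (402 - q_E - q_X)q_X - 16q_X.
∂π_X/∂q_X = 386 - q_E - 2q_X = 0 gives the reaction function q_X = (386 - q_E)/2.
Echo substitutes q_X(q_E) into its own profit: π_E = q_E(402 - q_E - (386 - q_E)/2) - 101q_E = (209 - (1/2)q_E)q_E - 101q_E.
The leader's first-order condition 108 - q_E = 0 yields q_E = 108.
Then q_X = (386 - 108)/2 = 139.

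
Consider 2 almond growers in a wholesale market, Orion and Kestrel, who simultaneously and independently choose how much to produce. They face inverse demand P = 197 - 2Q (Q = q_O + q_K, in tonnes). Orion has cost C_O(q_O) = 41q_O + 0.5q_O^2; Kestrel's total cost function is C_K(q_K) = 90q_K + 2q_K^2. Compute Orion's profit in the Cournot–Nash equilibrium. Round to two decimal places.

Orion's profit: π_O = (197 - 2Q)q_O - (41q_O + (1/2)q_O²). Setting ∂π_O/∂q_O = 0: 156 - 5q_O - 2(q_K) = 0.
Kestrel's first-order condition: 107 - 8q_K - 2(q_O) = 0.
So q_O = (156 - 2q_K)/5 and q_K = (107 - 2q_O)/8.
Solving the pair: q_O = 517/18, q_K = 223/36.
Price P = 197 - 2·(419/12) = 763/6.
Orion's profit: (763/6)·(517/18) - 41·(517/18) - (1/2)(517/18)² = 2062.4151.

2062.42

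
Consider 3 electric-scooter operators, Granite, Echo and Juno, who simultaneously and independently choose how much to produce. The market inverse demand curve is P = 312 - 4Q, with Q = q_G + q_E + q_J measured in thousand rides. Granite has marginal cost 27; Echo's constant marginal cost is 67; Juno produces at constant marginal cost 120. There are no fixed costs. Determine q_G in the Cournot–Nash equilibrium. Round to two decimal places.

26.13

Granite's profit: π_G = (312 - 4Q)q_G - (27q_G). Setting ∂π_G/∂q_G = 0: 285 - 8q_G - 4(q_E + q_J) = 0.
Echo's profit: π_E = (312 - 4Q)q_E - (67q_E). Setting ∂π_E/∂q_E = 0: 245 - 8q_E - 4(q_G + q_J) = 0.
Juno's first-order condition: 192 - 8q_J - 4(q_G + q_E) = 0.
Adding the 3 conditions: 722 − 8Q − 8Q = 0, i.e. Q = 361/8.
Back-substituting: q_G = (285 − 361/2)/4 = 209/8, q_E = (245 − 361/2)/4 = 129/8, q_J = (192 − 361/2)/4 = 23/8.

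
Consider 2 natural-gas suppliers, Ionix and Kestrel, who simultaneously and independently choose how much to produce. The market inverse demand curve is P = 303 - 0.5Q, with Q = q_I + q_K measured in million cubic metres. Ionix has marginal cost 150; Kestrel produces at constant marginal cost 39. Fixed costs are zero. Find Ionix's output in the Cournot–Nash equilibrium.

28

Ionix's profit: π_I = (303 - 0.5Q)q_I - (150q_I). Setting ∂π_I/∂q_I = 0: 153 - q_I - (1/2)(q_K) = 0.
Kestrel's first-order condition: 264 - q_K - (1/2)(q_I) = 0.
Best responses: q_I = (153 - (1/2)q_K), q_K = (264 - (1/2)q_I).
Substituting one into the other gives q_I = 28 and q_K = 250.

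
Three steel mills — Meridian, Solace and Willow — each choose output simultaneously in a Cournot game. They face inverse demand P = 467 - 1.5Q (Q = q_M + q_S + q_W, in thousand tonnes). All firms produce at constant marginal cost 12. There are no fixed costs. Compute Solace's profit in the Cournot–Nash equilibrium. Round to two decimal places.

A representative firm's profit is π_i = q_i(467 - 1.5Q) - 12q_i.
Setting ∂π_i/∂q_i = 0 with rivals' quantities fixed: 455 - 3q_i - (3/2)·Σ_{j≠i} q_j = 0.
By symmetry each firm produces the same amount; substituting Σ_{j≠i} q_j = 2q_i yields q_i = 455/6.
Price P = 467 - (3/2)·(455/2) = 503/4.
Solace's profit: (503/4 - 12)·(455/6) = 8626.0417.

8626.04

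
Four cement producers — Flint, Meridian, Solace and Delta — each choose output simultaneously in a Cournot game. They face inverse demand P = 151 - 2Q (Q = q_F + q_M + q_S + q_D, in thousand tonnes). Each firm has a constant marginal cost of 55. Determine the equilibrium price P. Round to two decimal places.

74.20

A representative firm's profit is π_i = q_i(151 - 2Q) - 55q_i.
First-order condition (treating rivals' output as given): 96 - 4q_i - 2·Σ_{j≠i} q_j = 0.
By symmetry each firm produces the same amount; substituting Σ_{j≠i} q_j = 3q_i yields q_i = 96/10 = 48/5.
Total output Q = 192/5, so price P = 151 - 2·(192/5) = 371/5.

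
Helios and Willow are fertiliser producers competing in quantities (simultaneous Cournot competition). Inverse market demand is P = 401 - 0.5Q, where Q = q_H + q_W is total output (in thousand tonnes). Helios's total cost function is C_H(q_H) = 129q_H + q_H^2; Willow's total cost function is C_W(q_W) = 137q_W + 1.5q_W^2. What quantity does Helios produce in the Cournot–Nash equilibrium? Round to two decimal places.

Helios's profit: π_H = (401 - 0.5Q)q_H - (129q_H + q_H²). Setting ∂π_H/∂q_H = 0: 272 - 3q_H - (1/2)(q_W) = 0.
Willow's first-order condition: 264 - 4q_W - (1/2)(q_H) = 0.
Rearranging gives the reaction functions q_H = (272 - (1/2)q_W)/3 and q_W = (264 - (1/2)q_H)/4.
Solving the pair: q_H = 81.3617, q_W = 55.8298.

81.36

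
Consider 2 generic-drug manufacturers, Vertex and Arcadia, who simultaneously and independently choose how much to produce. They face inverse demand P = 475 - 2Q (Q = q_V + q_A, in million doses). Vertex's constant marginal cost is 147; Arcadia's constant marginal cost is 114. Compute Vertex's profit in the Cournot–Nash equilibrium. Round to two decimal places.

4834.72

Vertex's profit: π_V = (475 - 2Q)q_V - (147q_V). Setting ∂π_V/∂q_V = 0: 328 - 4q_V - 2(q_A) = 0.
Arcadia's first-order condition: 361 - 4q_A - 2(q_V) = 0.
Best responses: q_V = (328 - 2q_A)/4, q_A = (361 - 2q_V)/4.
Solving the pair: q_V = 295/6, q_A = 197/3.
Price P = 475 - 2·(689/6) = 736/3.
Vertex's profit: (736/3 - 147)·(295/6) = 4834.7222.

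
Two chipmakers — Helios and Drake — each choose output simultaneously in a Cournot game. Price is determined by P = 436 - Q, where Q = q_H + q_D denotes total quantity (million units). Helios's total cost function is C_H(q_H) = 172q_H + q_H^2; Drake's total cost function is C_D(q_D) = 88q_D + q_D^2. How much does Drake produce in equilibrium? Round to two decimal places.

Helios's profit: π_H = (436 - Q)q_H - (172q_H + q_H²). Setting ∂π_H/∂q_H = 0: 264 - 4q_H - (q_D) = 0.
Drake's profit: π_D = (436 - Q)q_D - (88q_D + q_D²). Setting ∂π_D/∂q_D = 0: 348 - 4q_D - (q_H) = 0.
Rearranging gives the reaction functions q_H = (264 - q_D)/4 and q_D = (348 - q_H)/4.
Substituting one into the other gives q_H = 236/5 and q_D = 376/5.

75.20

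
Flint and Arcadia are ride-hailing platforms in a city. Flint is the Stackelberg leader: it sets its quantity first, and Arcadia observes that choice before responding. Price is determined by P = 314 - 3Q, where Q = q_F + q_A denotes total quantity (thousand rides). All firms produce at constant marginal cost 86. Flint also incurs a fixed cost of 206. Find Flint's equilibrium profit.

Solve by backward induction. Given q_F, the follower Arcadia maximises π_A = (314 - 3q_F - 3q_A)q_A - 86q_A.
Follower FOC: 228 - 3q_F - 6q_A = 0, so q_A(q_F) = (228 - 3q_F)/6.
Flint substitutes q_A(q_F) into its own profit: π_F = q_F(314 - 3q_F - (228 - 3q_F)/2) - 86q_F = (200 - (3/2)q_F)q_F - 86q_F.
Leader FOC: 114 - 3q_F = 0, so q_F = 38.
Then q_A = (228 - 3·38)/6 = 19.
Price P = 314 - 3·57 = 143.
Flint's profit: (143 - 86)·38 - 206 = 1960.

1960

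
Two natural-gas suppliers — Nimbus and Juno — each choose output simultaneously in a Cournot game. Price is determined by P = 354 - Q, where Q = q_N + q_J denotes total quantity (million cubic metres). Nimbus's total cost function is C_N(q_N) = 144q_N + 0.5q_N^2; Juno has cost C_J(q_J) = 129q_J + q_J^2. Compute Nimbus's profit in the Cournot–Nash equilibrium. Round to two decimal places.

4688.74

Nimbus's profit: π_N = (354 - Q)q_N - (144q_N + (1/2)q_N²). Setting ∂π_N/∂q_N = 0: 210 - 3q_N - (q_J) = 0.
Juno's profit: π_J = (354 - Q)q_J - (129q_J + q_J²). Setting ∂π_J/∂q_J = 0: 225 - 4q_J - (q_N) = 0.
So q_N = (210 - q_J)/3 and q_J = (225 - q_N)/4.
Solving the pair: q_N = 615/11, q_J = 465/11.
Price P = 354 - 1080/11 = 255.8182.
Nimbus's profit: 255.8182·(615/11) - 144·(615/11) - (1/2)(615/11)² = 4688.7397.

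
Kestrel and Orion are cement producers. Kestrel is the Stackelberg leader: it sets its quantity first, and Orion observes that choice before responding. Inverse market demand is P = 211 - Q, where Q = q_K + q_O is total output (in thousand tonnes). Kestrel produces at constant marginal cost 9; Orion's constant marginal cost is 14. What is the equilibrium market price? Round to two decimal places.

Solve by backward induction. Given q_K, the follower Orion maximises π_O = (211 - q_K - q_O)q_O - 14q_O.
Setting the follower's marginal profit to zero, 197 - q_K - 2q_O = 0, i.e. q_O = (197 - q_K)/2.
Kestrel substitutes q_O(q_K) into its own profit: π_K = q_K(211 - q_K - (197 - q_K)/2) - 9q_K = (225/2 - (1/2)q_K)q_K - 9q_K.
Leader FOC: 207/2 - q_K = 0, so q_K = 207/2.
Then q_O = (197 - 207/2)/2 = 187/4.
Total output Q = 601/4, so price P = 211 - 601/4 = 243/4.

60.75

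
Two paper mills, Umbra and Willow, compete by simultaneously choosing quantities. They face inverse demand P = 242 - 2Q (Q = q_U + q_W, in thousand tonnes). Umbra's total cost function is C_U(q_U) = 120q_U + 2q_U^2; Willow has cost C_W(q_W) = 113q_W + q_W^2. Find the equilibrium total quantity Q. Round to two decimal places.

28.68

Umbra's profit: π_U = (242 - 2Q)q_U - (120q_U + 2q_U²). Setting ∂π_U/∂q_U = 0: 122 - 8q_U - 2(q_W) = 0.
Willow's profit: π_W = (242 - 2Q)q_W - (113q_W + q_W²). Setting ∂π_W/∂q_W = 0: 129 - 6q_W - 2(q_U) = 0.
So q_U = (122 - 2q_W)/8 and q_W = (129 - 2q_U)/6.
Substituting one into the other gives q_U = 237/22 and q_W = 197/11.
Total output Q = 237/22 + 197/11 = 631/22.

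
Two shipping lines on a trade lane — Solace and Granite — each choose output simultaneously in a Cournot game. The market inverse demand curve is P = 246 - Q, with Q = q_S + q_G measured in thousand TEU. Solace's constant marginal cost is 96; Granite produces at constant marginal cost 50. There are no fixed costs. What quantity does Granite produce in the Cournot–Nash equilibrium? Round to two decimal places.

Solace's profit: π_S = (246 - Q)q_S - (96q_S). Setting ∂π_S/∂q_S = 0: 150 - 2q_S - (q_G) = 0.
Granite's profit: π_G = (246 - Q)q_G - (50q_G). Setting ∂π_G/∂q_G = 0: 196 - 2q_G - (q_S) = 0.
Rearranging gives the reaction functions q_S = (150 - q_G)/2 and q_G = (196 - q_S)/2.
Substituting one into the other gives q_S = 104/3 and q_G = 242/3.

80.67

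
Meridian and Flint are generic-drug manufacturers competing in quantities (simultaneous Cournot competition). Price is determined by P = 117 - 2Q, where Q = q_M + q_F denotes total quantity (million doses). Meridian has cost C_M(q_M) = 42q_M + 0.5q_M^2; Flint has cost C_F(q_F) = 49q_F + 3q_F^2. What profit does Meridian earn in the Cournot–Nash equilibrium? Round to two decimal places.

Meridian's profit: π_M = (117 - 2Q)q_M - (42q_M + (1/2)q_M²). Setting ∂π_M/∂q_M = 0: 75 - 5q_M - 2(q_F) = 0.
Flint's first-order condition: 68 - 10q_F - 2(q_M) = 0.
So q_M = (75 - 2q_F)/5 and q_F = (68 - 2q_M)/10.
Substituting one into the other gives q_M = 307/23 and q_F = 95/23.
Price P = 117 - 2·(402/23) = 1887/23.
Meridian's profit: (1887/23)·(307/23) - 42·(307/23) - (1/2)(307/23)² = 445.4112.

445.41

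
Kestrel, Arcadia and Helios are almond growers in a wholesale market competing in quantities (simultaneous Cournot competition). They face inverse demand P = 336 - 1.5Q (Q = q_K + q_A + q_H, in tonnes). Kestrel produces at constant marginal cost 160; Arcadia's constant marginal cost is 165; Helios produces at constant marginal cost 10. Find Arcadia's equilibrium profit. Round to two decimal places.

5.04

Kestrel's profit: π_K = (336 - 1.5Q)q_K - (160q_K). Setting ∂π_K/∂q_K = 0: 176 - 3q_K - (3/2)(q_A + q_H) = 0.
Arcadia's profit: π_A = (336 - 1.5Q)q_A - (165q_A). Setting ∂π_A/∂q_A = 0: 171 - 3q_A - (3/2)(q_K + q_H) = 0.
Helios's profit: π_H = (336 - 1.5Q)q_H - (10q_H). Setting ∂π_H/∂q_H = 0: 326 - 3q_H - (3/2)(q_K + q_A) = 0.
Adding the 3 conditions: 673 − 3Q − 3Q = 0, i.e. Q = 673/6.
Back-substituting: q_K = (176 − 673/4)/(3/2) = 31/6, q_A = (171 − 673/4)/(3/2) = 11/6, q_H = (326 − 673/4)/(3/2) = 631/6.
Price P = 336 - (3/2)·(673/6) = 671/4.
Arcadia's profit: (671/4 - 165)·(11/6) = 121/24.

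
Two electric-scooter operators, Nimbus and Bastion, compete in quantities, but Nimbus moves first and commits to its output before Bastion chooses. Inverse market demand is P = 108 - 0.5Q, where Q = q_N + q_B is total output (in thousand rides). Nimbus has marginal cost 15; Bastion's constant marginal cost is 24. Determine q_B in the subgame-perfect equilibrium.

33

Solve by backward induction. Given q_N, the follower Bastion maximises π_B = (108 - (1/2)q_N - (1/2)q_B)q_B - 24q_B.
Follower FOC: 84 - (1/2)q_N - q_B = 0, so q_B(q_N) = (84 - (1/2)q_N).
Nimbus substitutes q_B(q_N) into its own profit: π_N = q_N(108 - (1/2)q_N - (84 - (1/2)q_N)/2) - 15q_N = (66 - (1/4)q_N)q_N - 15q_N.
Leader FOC: 51 - (1/2)q_N = 0, so q_N = 102.
Then q_B = (84 - (1/2)·102) = 33.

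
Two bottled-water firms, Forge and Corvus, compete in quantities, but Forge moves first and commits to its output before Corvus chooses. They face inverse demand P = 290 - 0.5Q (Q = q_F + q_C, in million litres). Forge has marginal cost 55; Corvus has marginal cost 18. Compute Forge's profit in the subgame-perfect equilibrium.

9801

The follower Corvus best-responds to any q_F: π_C = (290 - 0.5Q)q_C - 18q_C.
Follower FOC: 272 - (1/2)q_F - q_C = 0, so q_C(q_F) = (272 - (1/2)q_F).
Forge substitutes q_C(q_F) into its own profit: π_F = q_F(290 - (1/2)q_F - (272 - (1/2)q_F)/2) - 55q_F = (154 - (1/4)q_F)q_F - 55q_F.
The leader's first-order condition 99 - (1/2)q_F = 0 yields q_F = 198.
Then q_C = (272 - (1/2)·198) = 173.
Price P = 290 - (1/2)·371 = 209/2.
Forge's profit: (209/2 - 55)·198 = 9801.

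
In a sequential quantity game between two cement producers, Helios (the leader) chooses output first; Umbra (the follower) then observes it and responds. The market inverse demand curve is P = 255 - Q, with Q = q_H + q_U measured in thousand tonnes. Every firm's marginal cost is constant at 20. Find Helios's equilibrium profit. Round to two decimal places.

6903.13

The follower Umbra best-responds to any q_H: π_U = (255 - Q)q_U - 20q_U.
∂π_U/∂q_U = 235 - q_H - 2q_U = 0 gives the reaction function q_U = (235 - q_H)/2.
The leader anticipates this reaction. Substituting into P = 255 - Q gives P = 275/2 - (1/2)q_H, so π_H = (275/2 - (1/2)q_H)q_H - 20q_H.
The leader's first-order condition 235/2 - q_H = 0 yields q_H = 235/2.
Then q_U = (235 - 235/2)/2 = 235/4.
Price P = 255 - 705/4 = 315/4.
Helios's profit: (315/4 - 20)·(235/2) = 6903.1250.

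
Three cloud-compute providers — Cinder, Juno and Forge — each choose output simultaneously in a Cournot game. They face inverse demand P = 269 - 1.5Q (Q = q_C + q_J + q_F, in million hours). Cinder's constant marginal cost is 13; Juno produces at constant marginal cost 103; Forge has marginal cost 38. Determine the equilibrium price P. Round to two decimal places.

105.75

Cinder's profit: π_C = (269 - 1.5Q)q_C - (13q_C). Setting ∂π_C/∂q_C = 0: 256 - 3q_C - (3/2)(q_J + q_F) = 0.
Juno's profit: π_J = (269 - 1.5Q)q_J - (103q_J). Setting ∂π_J/∂q_J = 0: 166 - 3q_J - (3/2)(q_C + q_F) = 0.
Forge's profit: π_F = (269 - 1.5Q)q_F - (38q_F). Setting ∂π_F/∂q_F = 0: 231 - 3q_F - (3/2)(q_C + q_J) = 0.
Adding the 3 conditions: 653 − 3Q − 3Q = 0, i.e. Q = 653/6.
Back-substituting: q_C = (256 − 653/4)/(3/2) = 371/6, q_J = (166 − 653/4)/(3/2) = 11/6, q_F = (231 − 653/4)/(3/2) = 271/6.
Total output Q = 653/6, so price P = 269 - (3/2)·(653/6) = 423/4.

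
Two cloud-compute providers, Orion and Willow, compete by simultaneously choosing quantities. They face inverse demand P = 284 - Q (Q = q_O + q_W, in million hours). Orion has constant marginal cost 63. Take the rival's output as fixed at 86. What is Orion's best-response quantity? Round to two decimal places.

With the rival's output fixed at 86, Orion's profit is π_O = (284 - 86 - q_O)q_O - (63q_O) = (198 - q_O)q_O - (63q_O).
∂π_O/∂q_O = 135 - 2q_O = 0, so q_O = 135/2.

67.50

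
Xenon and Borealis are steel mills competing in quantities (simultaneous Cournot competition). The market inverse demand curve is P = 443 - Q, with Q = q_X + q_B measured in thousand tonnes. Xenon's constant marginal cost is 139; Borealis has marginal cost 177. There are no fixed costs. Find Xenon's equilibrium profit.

12996

Xenon's profit: π_X = (443 - Q)q_X - (139q_X). Setting ∂π_X/∂q_X = 0: 304 - 2q_X - (q_B) = 0.
Borealis's first-order condition: 266 - 2q_B - (q_X) = 0.
So q_X = (304 - q_B)/2 and q_B = (266 - q_X)/2.
Substituting one into the other gives q_X = 114 and q_B = 76.
Price P = 443 - 190 = 253.
Xenon's profit: (253 - 139)·114 = 12996.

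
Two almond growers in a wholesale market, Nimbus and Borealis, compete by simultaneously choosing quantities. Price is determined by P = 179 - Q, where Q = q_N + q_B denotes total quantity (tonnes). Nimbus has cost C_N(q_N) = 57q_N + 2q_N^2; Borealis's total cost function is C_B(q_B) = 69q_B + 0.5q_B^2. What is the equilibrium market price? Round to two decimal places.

132.29

Nimbus's profit: π_N = (179 - Q)q_N - (57q_N + 2q_N²). Setting ∂π_N/∂q_N = 0: 122 - 6q_N - (q_B) = 0.
Borealis's profit: π_B = (179 - Q)q_B - (69q_B + (1/2)q_B²). Setting ∂π_B/∂q_B = 0: 110 - 3q_B - (q_N) = 0.
Rearranging gives the reaction functions q_N = (122 - q_B)/6 and q_B = (110 - q_N)/3.
Solving the pair: q_N = 256/17, q_B = 538/17.
Total output Q = 794/17, so price P = 179 - 794/17 = 132.2941.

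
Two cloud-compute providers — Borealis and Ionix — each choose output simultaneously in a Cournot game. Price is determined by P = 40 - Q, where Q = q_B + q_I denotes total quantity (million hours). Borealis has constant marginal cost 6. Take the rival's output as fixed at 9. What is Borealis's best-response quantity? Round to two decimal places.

With the rival's output fixed at 9, Borealis's profit is π_B = (40 - 9 - q_B)q_B - (6q_B) = (31 - q_B)q_B - (6q_B).
∂π_B/∂q_B = 25 - 2q_B = 0, so q_B = 25/2.

12.50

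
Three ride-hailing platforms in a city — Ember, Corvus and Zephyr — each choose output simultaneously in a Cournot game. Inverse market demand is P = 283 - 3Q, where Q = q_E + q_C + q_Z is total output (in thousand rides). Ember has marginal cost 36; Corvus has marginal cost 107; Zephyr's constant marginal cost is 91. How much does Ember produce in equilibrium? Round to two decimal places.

Ember's profit: π_E = (283 - 3Q)q_E - (36q_E). Setting ∂π_E/∂q_E = 0: 247 - 6q_E - 3(q_C + q_Z) = 0.
Corvus's first-order condition: 176 - 6q_C - 3(q_E + q_Z) = 0.
Zephyr's profit: π_Z = (283 - 3Q)q_Z - (91q_Z). Setting ∂π_Z/∂q_Z = 0: 192 - 6q_Z - 3(q_E + q_C) = 0.
Summing all 3 equations gives 615 − 12Q = 0, hence Q = 205/4.
Back-substituting: q_E = (247 − 615/4)/3 = 373/12, q_C = (176 − 615/4)/3 = 89/12, q_Z = (192 − 615/4)/3 = 51/4.

31.08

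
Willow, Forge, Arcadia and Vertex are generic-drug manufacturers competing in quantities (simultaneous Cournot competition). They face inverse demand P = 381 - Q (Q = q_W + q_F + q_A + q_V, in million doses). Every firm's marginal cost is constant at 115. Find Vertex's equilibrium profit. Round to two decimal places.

2830.24

Each firm earns π_i = (381 - Q)q_i - 115q_i.
First-order condition (treating rivals' output as given): 266 - 2q_i - Σ_{j≠i} q_j = 0.
By symmetry each firm produces the same amount; substituting Σ_{j≠i} q_j = 3q_i yields q_i = 266/5.
Price P = 381 - 1064/5 = 841/5.
Vertex's profit: (841/5 - 115)·(266/5) = 2830.2400.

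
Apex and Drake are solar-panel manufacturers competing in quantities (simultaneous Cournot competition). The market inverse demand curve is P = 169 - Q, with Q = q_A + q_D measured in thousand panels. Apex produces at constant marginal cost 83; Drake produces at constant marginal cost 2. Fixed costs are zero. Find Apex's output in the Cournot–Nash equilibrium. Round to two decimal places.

Apex's profit: π_A = (169 - Q)q_A - (83q_A). Setting ∂π_A/∂q_A = 0: 86 - 2q_A - (q_D) = 0.
Drake's first-order condition: 167 - 2q_D - (q_A) = 0.
Best responses: q_A = (86 - q_D)/2, q_D = (167 - q_A)/2.
Substituting one into the other gives q_A = 5/3 and q_D = 248/3.

1.67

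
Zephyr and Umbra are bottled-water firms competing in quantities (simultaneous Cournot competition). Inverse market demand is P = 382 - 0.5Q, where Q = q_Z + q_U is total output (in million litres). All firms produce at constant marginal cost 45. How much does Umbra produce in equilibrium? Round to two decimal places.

224.67

Each firm earns π_i = (382 - 0.5Q)q_i - 45q_i.
Setting ∂π_i/∂q_i = 0 with rivals' quantities fixed: 337 - q_i - (1/2)q_j = 0.
With identical firms every q_j equals q_i, so q_j = q_i and 337 = (3/2)q_i, giving q_i = 674/3.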